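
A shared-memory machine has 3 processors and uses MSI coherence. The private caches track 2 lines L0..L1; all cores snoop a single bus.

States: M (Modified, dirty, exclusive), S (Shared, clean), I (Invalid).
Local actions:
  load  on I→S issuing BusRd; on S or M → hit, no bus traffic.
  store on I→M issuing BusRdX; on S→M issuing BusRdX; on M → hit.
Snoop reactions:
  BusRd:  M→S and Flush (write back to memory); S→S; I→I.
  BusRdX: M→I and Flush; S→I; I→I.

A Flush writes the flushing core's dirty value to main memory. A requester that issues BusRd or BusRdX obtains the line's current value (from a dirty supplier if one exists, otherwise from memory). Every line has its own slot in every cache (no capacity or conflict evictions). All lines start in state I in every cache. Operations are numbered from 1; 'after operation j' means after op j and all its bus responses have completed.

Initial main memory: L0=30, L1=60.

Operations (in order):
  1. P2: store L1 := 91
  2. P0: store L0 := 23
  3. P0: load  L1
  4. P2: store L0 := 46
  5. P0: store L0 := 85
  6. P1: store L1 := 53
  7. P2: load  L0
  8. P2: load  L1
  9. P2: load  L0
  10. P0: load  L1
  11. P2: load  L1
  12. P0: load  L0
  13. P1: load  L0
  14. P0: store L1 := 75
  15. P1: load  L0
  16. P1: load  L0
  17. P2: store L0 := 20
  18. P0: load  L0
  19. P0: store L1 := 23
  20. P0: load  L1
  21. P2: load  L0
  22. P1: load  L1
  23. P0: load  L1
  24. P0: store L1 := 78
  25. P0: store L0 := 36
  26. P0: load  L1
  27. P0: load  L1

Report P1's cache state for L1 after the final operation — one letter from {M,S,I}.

step 1: P2: store L1 := 91  ⟶  IIM  (L1)  txn=BusRdX  M[L1]=60
step 2: P0: store L0 := 23  ⟶  MII  (L0)  txn=BusRdX  M[L0]=30
step 3: P0: load  L1  ⟶  SIS  (L1)  txn=BusRd+Flush  M[L1]=91
step 4: P2: store L0 := 46  ⟶  IIM  (L0)  txn=BusRdX+Flush  M[L0]=23
step 5: P0: store L0 := 85  ⟶  MII  (L0)  txn=BusRdX+Flush  M[L0]=46
step 6: P1: store L1 := 53  ⟶  IMI  (L1)  txn=BusRdX  M[L1]=91
step 7: P2: load  L0  ⟶  SIS  (L0)  txn=BusRd+Flush  M[L0]=85
step 8: P2: load  L1  ⟶  ISS  (L1)  txn=BusRd+Flush  M[L1]=53
step 9: P2: load  L0  ⟶  SIS  (L0)  txn=∅  M[L0]=85
step 10: P0: load  L1  ⟶  SSS  (L1)  txn=BusRd  M[L1]=53
step 11: P2: load  L1  ⟶  SSS  (L1)  txn=∅  M[L1]=53
step 12: P0: load  L0  ⟶  SIS  (L0)  txn=∅  M[L0]=85
step 13: P1: load  L0  ⟶  SSS  (L0)  txn=BusRd  M[L0]=85
step 14: P0: store L1 := 75  ⟶  MII  (L1)  txn=BusRdX  M[L1]=53
step 15: P1: load  L0  ⟶  SSS  (L0)  txn=∅  M[L0]=85
step 16: P1: load  L0  ⟶  SSS  (L0)  txn=∅  M[L0]=85
step 17: P2: store L0 := 20  ⟶  IIM  (L0)  txn=BusRdX  M[L0]=85
step 18: P0: load  L0  ⟶  SIS  (L0)  txn=BusRd+Flush  M[L0]=20
step 19: P0: store L1 := 23  ⟶  MII  (L1)  txn=∅  M[L1]=53
step 20: P0: load  L1  ⟶  MII  (L1)  txn=∅  M[L1]=53
step 21: P2: load  L0  ⟶  SIS  (L0)  txn=∅  M[L0]=20
step 22: P1: load  L1  ⟶  SSI  (L1)  txn=BusRd+Flush  M[L1]=23
step 23: P0: load  L1  ⟶  SSI  (L1)  txn=∅  M[L1]=23
step 24: P0: store L1 := 78  ⟶  MII  (L1)  txn=BusRdX  M[L1]=23
step 25: P0: store L0 := 36  ⟶  MII  (L0)  txn=BusRdX  M[L0]=20
step 26: P0: load  L1  ⟶  MII  (L1)  txn=∅  M[L1]=23
step 27: P0: load  L1  ⟶  MII  (L1)  txn=∅  M[L1]=23

state = I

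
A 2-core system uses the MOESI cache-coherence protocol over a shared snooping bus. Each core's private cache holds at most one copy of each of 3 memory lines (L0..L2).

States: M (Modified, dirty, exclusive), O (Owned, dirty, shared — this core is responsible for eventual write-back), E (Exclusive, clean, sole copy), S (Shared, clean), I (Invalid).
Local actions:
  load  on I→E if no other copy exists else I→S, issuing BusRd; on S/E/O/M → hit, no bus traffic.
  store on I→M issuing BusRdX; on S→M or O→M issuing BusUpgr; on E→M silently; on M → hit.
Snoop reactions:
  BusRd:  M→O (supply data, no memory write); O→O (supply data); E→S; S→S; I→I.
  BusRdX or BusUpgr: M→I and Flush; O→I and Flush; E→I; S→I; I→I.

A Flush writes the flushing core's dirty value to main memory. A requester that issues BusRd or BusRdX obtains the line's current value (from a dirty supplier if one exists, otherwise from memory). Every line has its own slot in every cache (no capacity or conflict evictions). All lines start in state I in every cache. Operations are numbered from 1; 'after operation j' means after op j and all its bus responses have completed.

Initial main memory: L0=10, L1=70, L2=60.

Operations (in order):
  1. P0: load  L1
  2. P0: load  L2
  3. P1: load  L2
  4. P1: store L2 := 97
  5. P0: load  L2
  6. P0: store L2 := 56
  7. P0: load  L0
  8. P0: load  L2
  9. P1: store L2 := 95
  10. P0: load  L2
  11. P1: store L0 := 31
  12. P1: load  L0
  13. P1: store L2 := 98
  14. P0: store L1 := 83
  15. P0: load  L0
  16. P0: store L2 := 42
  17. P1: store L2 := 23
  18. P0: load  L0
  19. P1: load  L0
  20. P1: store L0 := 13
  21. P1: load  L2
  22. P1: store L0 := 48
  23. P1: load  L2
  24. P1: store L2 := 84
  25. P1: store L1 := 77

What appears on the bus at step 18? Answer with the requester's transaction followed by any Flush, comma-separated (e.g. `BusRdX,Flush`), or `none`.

1. P0: load  L1  bus=[BusRd]  L1: P0=E P1=I  mem[L1]=70
2. P0: load  L2  bus=[BusRd]  L2: P0=E P1=I  mem[L2]=60
3. P1: load  L2  bus=[BusRd]  L2: P0=S P1=S  mem[L2]=60
4. P1: store L2 := 97  bus=[BusUpgr]  L2: P0=I P1=M  mem[L2]=60
5. P0: load  L2  bus=[BusRd]  L2: P0=S P1=O  mem[L2]=60
6. P0: store L2 := 56  bus=[BusUpgr,Flush]  L2: P0=M P1=I  mem[L2]=97
7. P0: load  L0  bus=[BusRd]  L0: P0=E P1=I  mem[L0]=10
8. P0: load  L2  bus=[-]  L2: P0=M P1=I  mem[L2]=97
9. P1: store L2 := 95  bus=[BusRdX,Flush]  L2: P0=I P1=M  mem[L2]=56
10. P0: load  L2  bus=[BusRd]  L2: P0=S P1=O  mem[L2]=56
11. P1: store L0 := 31  bus=[BusRdX]  L0: P0=I P1=M  mem[L0]=10
12. P1: load  L0  bus=[-]  L0: P0=I P1=M  mem[L0]=10
13. P1: store L2 := 98  bus=[BusUpgr]  L2: P0=I P1=M  mem[L2]=56
14. P0: store L1 := 83  bus=[-]  L1: P0=M P1=I  mem[L1]=70
15. P0: load  L0  bus=[BusRd]  L0: P0=S P1=O  mem[L0]=10
16. P0: store L2 := 42  bus=[BusRdX,Flush]  L2: P0=M P1=I  mem[L2]=98
17. P1: store L2 := 23  bus=[BusRdX,Flush]  L2: P0=I P1=M  mem[L2]=42
18. P0: load  L0  bus=[-]  L0: P0=S P1=O  mem[L0]=10
19. P1: load  L0  bus=[-]  L0: P0=S P1=O  mem[L0]=10
20. P1: store L0 := 13  bus=[BusUpgr]  L0: P0=I P1=M  mem[L0]=10
21. P1: load  L2  bus=[-]  L2: P0=I P1=M  mem[L2]=42
22. P1: store L0 := 48  bus=[-]  L0: P0=I P1=M  mem[L0]=10
23. P1: load  L2  bus=[-]  L2: P0=I P1=M  mem[L2]=42
24. P1: store L2 := 84  bus=[-]  L2: P0=I P1=M  mem[L2]=42
25. P1: store L1 := 77  bus=[BusRdX,Flush]  L1: P0=I P1=M  mem[L1]=83

bus = none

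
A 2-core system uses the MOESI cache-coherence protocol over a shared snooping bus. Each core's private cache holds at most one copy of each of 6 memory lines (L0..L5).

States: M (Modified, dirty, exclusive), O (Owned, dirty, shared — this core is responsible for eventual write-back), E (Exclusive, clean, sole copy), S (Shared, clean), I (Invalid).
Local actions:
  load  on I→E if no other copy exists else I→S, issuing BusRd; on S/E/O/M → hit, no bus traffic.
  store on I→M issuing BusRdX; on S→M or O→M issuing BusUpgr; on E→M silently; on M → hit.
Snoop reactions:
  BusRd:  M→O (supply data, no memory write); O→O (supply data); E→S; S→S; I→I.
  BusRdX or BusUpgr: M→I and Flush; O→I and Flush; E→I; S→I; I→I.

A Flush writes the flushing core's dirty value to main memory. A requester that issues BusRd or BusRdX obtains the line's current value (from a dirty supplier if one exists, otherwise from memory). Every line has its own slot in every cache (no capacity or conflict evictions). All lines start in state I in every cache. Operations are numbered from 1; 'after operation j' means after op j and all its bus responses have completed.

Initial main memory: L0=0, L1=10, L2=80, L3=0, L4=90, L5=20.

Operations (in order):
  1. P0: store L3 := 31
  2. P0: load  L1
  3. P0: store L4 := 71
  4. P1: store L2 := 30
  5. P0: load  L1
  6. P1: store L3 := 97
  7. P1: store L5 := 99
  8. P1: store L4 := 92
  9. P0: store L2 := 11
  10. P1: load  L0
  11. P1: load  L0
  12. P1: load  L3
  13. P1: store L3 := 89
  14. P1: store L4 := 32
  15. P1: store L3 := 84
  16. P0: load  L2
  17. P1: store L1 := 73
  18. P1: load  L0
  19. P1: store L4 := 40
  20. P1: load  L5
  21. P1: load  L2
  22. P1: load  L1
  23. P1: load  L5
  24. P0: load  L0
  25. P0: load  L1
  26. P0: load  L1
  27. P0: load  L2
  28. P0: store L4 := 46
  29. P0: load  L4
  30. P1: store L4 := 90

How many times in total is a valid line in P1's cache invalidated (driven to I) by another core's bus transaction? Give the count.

1. P0: store L3 := 31  bus=[BusRdX]  L3: P0=M P1=I  mem[L3]=0
2. P0: load  L1  bus=[BusRd]  L1: P0=E P1=I  mem[L1]=10
3. P0: store L4 := 71  bus=[BusRdX]  L4: P0=M P1=I  mem[L4]=90
4. P1: store L2 := 30  bus=[BusRdX]  L2: P0=I P1=M  mem[L2]=80
5. P0: load  L1  bus=[-]  L1: P0=E P1=I  mem[L1]=10
6. P1: store L3 := 97  bus=[BusRdX,Flush]  L3: P0=I P1=M  mem[L3]=31
7. P1: store L5 := 99  bus=[BusRdX]  L5: P0=I P1=M  mem[L5]=20
8. P1: store L4 := 92  bus=[BusRdX,Flush]  L4: P0=I P1=M  mem[L4]=71
9. P0: store L2 := 11  bus=[BusRdX,Flush]  L2: P0=M P1=I  mem[L2]=30
10. P1: load  L0  bus=[BusRd]  L0: P0=I P1=E  mem[L0]=0
11. P1: load  L0  bus=[-]  L0: P0=I P1=E  mem[L0]=0
12. P1: load  L3  bus=[-]  L3: P0=I P1=M  mem[L3]=31
13. P1: store L3 := 89  bus=[-]  L3: P0=I P1=M  mem[L3]=31
14. P1: store L4 := 32  bus=[-]  L4: P0=I P1=M  mem[L4]=71
15. P1: store L3 := 84  bus=[-]  L3: P0=I P1=M  mem[L3]=31
16. P0: load  L2  bus=[-]  L2: P0=M P1=I  mem[L2]=30
17. P1: store L1 := 73  bus=[BusRdX]  L1: P0=I P1=M  mem[L1]=10
18. P1: load  L0  bus=[-]  L0: P0=I P1=E  mem[L0]=0
19. P1: store L4 := 40  bus=[-]  L4: P0=I P1=M  mem[L4]=71
20. P1: load  L5  bus=[-]  L5: P0=I P1=M  mem[L5]=20
21. P1: load  L2  bus=[BusRd]  L2: P0=O P1=S  mem[L2]=30
22. P1: load  L1  bus=[-]  L1: P0=I P1=M  mem[L1]=10
23. P1: load  L5  bus=[-]  L5: P0=I P1=M  mem[L5]=20
24. P0: load  L0  bus=[BusRd]  L0: P0=S P1=S  mem[L0]=0
25. P0: load  L1  bus=[BusRd]  L1: P0=S P1=O  mem[L1]=10
26. P0: load  L1  bus=[-]  L1: P0=S P1=O  mem[L1]=10
27. P0: load  L2  bus=[-]  L2: P0=O P1=S  mem[L2]=30
28. P0: store L4 := 46  bus=[BusRdX,Flush]  L4: P0=M P1=I  mem[L4]=40
29. P0: load  L4  bus=[-]  L4: P0=M P1=I  mem[L4]=40
30. P1: store L4 := 90  bus=[BusRdX,Flush]  L4: P0=I P1=M  mem[L4]=46

invalidations = 2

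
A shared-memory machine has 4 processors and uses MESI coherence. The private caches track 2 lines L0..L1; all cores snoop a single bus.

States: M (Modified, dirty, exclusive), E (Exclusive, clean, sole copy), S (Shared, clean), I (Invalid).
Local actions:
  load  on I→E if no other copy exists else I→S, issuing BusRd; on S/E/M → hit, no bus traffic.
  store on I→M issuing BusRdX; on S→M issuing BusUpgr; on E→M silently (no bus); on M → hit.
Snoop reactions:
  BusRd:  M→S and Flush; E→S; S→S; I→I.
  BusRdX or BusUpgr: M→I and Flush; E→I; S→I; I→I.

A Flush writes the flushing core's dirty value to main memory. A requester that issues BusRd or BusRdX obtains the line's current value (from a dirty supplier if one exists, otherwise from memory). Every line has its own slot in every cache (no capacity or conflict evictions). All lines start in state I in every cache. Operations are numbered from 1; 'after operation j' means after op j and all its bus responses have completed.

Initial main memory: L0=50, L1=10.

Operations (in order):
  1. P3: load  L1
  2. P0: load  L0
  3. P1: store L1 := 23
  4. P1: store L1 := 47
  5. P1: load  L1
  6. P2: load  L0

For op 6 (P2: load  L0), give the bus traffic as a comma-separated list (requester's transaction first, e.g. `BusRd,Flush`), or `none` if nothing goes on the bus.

  op1 P3: load  L1 → I/I/I/E on L1; bus BusRd; mem=10
  op2 P0: load  L0 → E/I/I/I on L0; bus BusRd; mem=50
  op3 P1: store L1 := 23 → I/M/I/I on L1; bus BusRdX; mem=10
  op4 P1: store L1 := 47 → I/M/I/I on L1; bus (none); mem=10
  op5 P1: load  L1 → I/M/I/I on L1; bus (none); mem=10
  op6 P2: load  L0 → S/I/S/I on L0; bus BusRd; mem=50

bus = BusRd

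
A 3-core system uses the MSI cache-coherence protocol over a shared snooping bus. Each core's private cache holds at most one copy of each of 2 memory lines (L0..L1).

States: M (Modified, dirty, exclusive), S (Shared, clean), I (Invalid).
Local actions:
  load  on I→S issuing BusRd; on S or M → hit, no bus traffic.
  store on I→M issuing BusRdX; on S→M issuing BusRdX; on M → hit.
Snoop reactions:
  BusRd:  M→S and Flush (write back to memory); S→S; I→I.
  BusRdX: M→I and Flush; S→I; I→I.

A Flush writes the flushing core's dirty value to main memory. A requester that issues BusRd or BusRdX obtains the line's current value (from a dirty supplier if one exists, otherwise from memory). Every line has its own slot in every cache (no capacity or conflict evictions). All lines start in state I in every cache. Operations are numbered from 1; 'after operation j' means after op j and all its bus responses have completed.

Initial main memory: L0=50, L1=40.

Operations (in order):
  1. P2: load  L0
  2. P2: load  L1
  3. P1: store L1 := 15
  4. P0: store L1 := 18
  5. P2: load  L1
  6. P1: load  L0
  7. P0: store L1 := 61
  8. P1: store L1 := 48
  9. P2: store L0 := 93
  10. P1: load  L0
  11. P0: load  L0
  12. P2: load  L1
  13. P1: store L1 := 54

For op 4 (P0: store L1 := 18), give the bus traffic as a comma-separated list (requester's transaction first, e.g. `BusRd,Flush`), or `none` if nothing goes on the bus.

bus = BusRdX,Flush

  op1 P2: load  L0 → I/I/S on L0; bus BusRd; mem=50
  op2 P2: load  L1 → I/I/S on L1; bus BusRd; mem=40
  op3 P1: store L1 := 15 → I/M/I on L1; bus BusRdX; mem=40
  op4 P0: store L1 := 18 → M/I/I on L1; bus BusRdX Flush; mem=15
  op5 P2: load  L1 → S/I/S on L1; bus BusRd Flush; mem=18
  op6 P1: load  L0 → I/S/S on L0; bus BusRd; mem=50
  op7 P0: store L1 := 61 → M/I/I on L1; bus BusRdX; mem=18
  op8 P1: store L1 := 48 → I/M/I on L1; bus BusRdX Flush; mem=61
  op9 P2: store L0 := 93 → I/I/M on L0; bus BusRdX; mem=50
  op10 P1: load  L0 → I/S/S on L0; bus BusRd Flush; mem=93
  op11 P0: load  L0 → S/S/S on L0; bus BusRd; mem=93
  op12 P2: load  L1 → I/S/S on L1; bus BusRd Flush; mem=48
  op13 P1: store L1 := 54 → I/M/I on L1; bus BusRdX; mem=48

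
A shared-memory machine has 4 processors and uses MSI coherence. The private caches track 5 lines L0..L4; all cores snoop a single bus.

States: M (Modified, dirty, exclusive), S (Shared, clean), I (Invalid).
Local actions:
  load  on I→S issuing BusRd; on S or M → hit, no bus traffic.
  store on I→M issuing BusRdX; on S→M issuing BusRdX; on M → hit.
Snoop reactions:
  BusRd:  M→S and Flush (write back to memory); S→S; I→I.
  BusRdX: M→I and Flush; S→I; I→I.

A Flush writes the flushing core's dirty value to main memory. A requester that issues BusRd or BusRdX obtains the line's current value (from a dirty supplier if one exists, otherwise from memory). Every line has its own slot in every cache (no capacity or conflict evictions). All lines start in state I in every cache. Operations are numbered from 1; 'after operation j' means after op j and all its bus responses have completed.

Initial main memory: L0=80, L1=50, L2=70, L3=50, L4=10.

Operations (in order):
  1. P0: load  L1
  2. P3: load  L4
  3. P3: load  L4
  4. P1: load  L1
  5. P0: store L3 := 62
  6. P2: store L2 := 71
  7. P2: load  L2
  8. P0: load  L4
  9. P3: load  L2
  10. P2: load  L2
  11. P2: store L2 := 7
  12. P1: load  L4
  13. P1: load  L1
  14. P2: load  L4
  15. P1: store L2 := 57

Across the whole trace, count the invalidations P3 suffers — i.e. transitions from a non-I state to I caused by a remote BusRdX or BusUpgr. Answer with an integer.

[1] P0: load  L1 | P0:S(50), P1:I, P2:I, P3:I | bus: BusRd
[2] P3: load  L4 | P0:I, P1:I, P2:I, P3:S(10) | bus: BusRd
[3] P3: load  L4 | P0:I, P1:I, P2:I, P3:S(10) | bus: none
[4] P1: load  L1 | P0:S(50), P1:S(50), P2:I, P3:I | bus: BusRd
[5] P0: store L3 := 62 | P0:M(62), P1:I, P2:I, P3:I | bus: BusRdX
[6] P2: store L2 := 71 | P0:I, P1:I, P2:M(71), P3:I | bus: BusRdX
[7] P2: load  L2 | P0:I, P1:I, P2:M(71), P3:I | bus: none
[8] P0: load  L4 | P0:S(10), P1:I, P2:I, P3:S(10) | bus: BusRd
[9] P3: load  L2 | P0:I, P1:I, P2:S(71), P3:S(71) | bus: BusRd,Flush
[10] P2: load  L2 | P0:I, P1:I, P2:S(71), P3:S(71) | bus: none
[11] P2: store L2 := 7 | P0:I, P1:I, P2:M(7), P3:I | bus: BusRdX
[12] P1: load  L4 | P0:S(10), P1:S(10), P2:I, P3:S(10) | bus: BusRd
[13] P1: load  L1 | P0:S(50), P1:S(50), P2:I, P3:I | bus: none
[14] P2: load  L4 | P0:S(10), P1:S(10), P2:S(10), P3:S(10) | bus: BusRd
[15] P1: store L2 := 57 | P0:I, P1:M(57), P2:I, P3:I | bus: BusRdX,Flush

invalidations = 1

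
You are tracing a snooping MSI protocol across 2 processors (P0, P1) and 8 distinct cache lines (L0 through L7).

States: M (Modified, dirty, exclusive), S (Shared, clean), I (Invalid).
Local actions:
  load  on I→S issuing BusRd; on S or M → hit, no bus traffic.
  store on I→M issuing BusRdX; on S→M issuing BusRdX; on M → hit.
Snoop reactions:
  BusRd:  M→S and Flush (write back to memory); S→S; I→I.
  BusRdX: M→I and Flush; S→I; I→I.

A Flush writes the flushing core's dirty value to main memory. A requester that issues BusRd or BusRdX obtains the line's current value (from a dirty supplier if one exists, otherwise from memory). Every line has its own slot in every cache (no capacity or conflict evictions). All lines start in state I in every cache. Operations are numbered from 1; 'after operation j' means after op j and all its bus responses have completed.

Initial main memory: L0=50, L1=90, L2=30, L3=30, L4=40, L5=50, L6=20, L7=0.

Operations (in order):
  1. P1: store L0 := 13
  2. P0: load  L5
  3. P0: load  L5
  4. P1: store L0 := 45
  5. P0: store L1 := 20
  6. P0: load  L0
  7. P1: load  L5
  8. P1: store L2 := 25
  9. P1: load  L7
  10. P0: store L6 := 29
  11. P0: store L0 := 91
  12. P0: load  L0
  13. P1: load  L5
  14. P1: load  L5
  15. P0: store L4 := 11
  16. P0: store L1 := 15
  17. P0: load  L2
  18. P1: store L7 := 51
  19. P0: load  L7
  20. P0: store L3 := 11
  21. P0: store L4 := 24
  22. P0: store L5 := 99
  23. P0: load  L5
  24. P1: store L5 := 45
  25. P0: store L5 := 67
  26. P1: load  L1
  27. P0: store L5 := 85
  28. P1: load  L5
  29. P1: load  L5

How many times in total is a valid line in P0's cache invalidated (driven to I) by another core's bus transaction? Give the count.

invalidations = 1

  op1 P1: store L0 := 13 → I/M on L0; bus BusRdX; mem=50
  op2 P0: load  L5 → S/I on L5; bus BusRd; mem=50
  op3 P0: load  L5 → S/I on L5; bus (none); mem=50
  op4 P1: store L0 := 45 → I/M on L0; bus (none); mem=50
  op5 P0: store L1 := 20 → M/I on L1; bus BusRdX; mem=90
  op6 P0: load  L0 → S/S on L0; bus BusRd Flush; mem=45
  op7 P1: load  L5 → S/S on L5; bus BusRd; mem=50
  op8 P1: store L2 := 25 → I/M on L2; bus BusRdX; mem=30
  op9 P1: load  L7 → I/S on L7; bus BusRd; mem=0
  op10 P0: store L6 := 29 → M/I on L6; bus BusRdX; mem=20
  op11 P0: store L0 := 91 → M/I on L0; bus BusRdX; mem=45
  op12 P0: load  L0 → M/I on L0; bus (none); mem=45
  op13 P1: load  L5 → S/S on L5; bus (none); mem=50
  op14 P1: load  L5 → S/S on L5; bus (none); mem=50
  op15 P0: store L4 := 11 → M/I on L4; bus BusRdX; mem=40
  op16 P0: store L1 := 15 → M/I on L1; bus (none); mem=90
  op17 P0: load  L2 → S/S on L2; bus BusRd Flush; mem=25
  op18 P1: store L7 := 51 → I/M on L7; bus BusRdX; mem=0
  op19 P0: load  L7 → S/S on L7; bus BusRd Flush; mem=51
  op20 P0: store L3 := 11 → M/I on L3; bus BusRdX; mem=30
  op21 P0: store L4 := 24 → M/I on L4; bus (none); mem=40
  op22 P0: store L5 := 99 → M/I on L5; bus BusRdX; mem=50
  op23 P0: load  L5 → M/I on L5; bus (none); mem=50
  op24 P1: store L5 := 45 → I/M on L5; bus BusRdX Flush; mem=99
  op25 P0: store L5 := 67 → M/I on L5; bus BusRdX Flush; mem=45
  op26 P1: load  L1 → S/S on L1; bus BusRd Flush; mem=15
  op27 P0: store L5 := 85 → M/I on L5; bus (none); mem=45
  op28 P1: load  L5 → S/S on L5; bus BusRd Flush; mem=85
  op29 P1: load  L5 → S/S on L5; bus (none); mem=85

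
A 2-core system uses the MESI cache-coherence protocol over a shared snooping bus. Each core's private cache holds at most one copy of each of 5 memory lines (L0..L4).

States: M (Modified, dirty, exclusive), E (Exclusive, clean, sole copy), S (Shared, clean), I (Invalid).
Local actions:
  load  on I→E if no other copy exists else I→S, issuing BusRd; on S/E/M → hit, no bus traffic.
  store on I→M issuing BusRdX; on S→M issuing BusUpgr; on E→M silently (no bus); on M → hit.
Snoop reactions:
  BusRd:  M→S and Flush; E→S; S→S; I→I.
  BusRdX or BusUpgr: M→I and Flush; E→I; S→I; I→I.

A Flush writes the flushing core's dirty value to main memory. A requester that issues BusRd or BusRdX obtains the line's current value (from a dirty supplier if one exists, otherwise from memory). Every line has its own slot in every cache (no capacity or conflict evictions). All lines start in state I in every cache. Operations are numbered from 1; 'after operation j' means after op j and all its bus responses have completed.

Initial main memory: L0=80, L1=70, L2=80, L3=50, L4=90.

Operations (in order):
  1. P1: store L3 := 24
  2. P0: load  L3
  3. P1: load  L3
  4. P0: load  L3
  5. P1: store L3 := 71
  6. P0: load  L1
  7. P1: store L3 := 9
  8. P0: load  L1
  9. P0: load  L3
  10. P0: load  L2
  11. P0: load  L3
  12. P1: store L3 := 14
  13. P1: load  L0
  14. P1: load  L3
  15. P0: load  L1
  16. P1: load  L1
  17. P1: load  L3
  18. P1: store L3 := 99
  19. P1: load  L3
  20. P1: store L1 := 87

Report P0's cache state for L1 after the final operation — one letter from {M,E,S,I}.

[1] P1: store L3 := 24 | P0:I, P1:M(24) | bus: BusRdX
[2] P0: load  L3 | P0:S(24), P1:S(24) | bus: BusRd,Flush
[3] P1: load  L3 | P0:S(24), P1:S(24) | bus: none
[4] P0: load  L3 | P0:S(24), P1:S(24) | bus: none
[5] P1: store L3 := 71 | P0:I, P1:M(71) | bus: BusUpgr
[6] P0: load  L1 | P0:E(70), P1:I | bus: BusRd
[7] P1: store L3 := 9 | P0:I, P1:M(9) | bus: none
[8] P0: load  L1 | P0:E(70), P1:I | bus: none
[9] P0: load  L3 | P0:S(9), P1:S(9) | bus: BusRd,Flush
[10] P0: load  L2 | P0:E(80), P1:I | bus: BusRd
[11] P0: load  L3 | P0:S(9), P1:S(9) | bus: none
[12] P1: store L3 := 14 | P0:I, P1:M(14) | bus: BusUpgr
[13] P1: load  L0 | P0:I, P1:E(80) | bus: BusRd
[14] P1: load  L3 | P0:I, P1:M(14) | bus: none
[15] P0: load  L1 | P0:E(70), P1:I | bus: none
[16] P1: load  L1 | P0:S(70), P1:S(70) | bus: BusRd
[17] P1: load  L3 | P0:I, P1:M(14) | bus: none
[18] P1: store L3 := 99 | P0:I, P1:M(99) | bus: none
[19] P1: load  L3 | P0:I, P1:M(99) | bus: none
[20] P1: store L1 := 87 | P0:I, P1:M(87) | bus: BusUpgr

state = I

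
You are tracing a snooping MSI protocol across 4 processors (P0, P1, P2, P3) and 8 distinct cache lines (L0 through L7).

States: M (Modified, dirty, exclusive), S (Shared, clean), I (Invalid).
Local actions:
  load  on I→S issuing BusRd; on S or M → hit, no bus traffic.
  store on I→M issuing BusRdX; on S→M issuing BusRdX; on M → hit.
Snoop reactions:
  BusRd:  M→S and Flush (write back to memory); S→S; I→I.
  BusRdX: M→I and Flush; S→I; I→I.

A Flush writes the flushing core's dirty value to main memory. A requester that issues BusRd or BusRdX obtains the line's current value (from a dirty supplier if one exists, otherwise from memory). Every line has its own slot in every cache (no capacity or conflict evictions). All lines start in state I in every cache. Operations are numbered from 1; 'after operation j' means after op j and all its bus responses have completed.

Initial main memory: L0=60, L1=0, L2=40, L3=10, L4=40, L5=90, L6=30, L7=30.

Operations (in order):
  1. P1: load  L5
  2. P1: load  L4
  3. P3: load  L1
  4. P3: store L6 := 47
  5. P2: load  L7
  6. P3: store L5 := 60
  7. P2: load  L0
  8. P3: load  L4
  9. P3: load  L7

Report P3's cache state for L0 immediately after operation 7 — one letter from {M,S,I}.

1. P1: load  L5  bus=[BusRd]  L5: P0=I P1=S P2=I P3=I  mem[L5]=90
2. P1: load  L4  bus=[BusRd]  L4: P0=I P1=S P2=I P3=I  mem[L4]=40
3. P3: load  L1  bus=[BusRd]  L1: P0=I P1=I P2=I P3=S  mem[L1]=0
4. P3: store L6 := 47  bus=[BusRdX]  L6: P0=I P1=I P2=I P3=M  mem[L6]=30
5. P2: load  L7  bus=[BusRd]  L7: P0=I P1=I P2=S P3=I  mem[L7]=30
6. P3: store L5 := 60  bus=[BusRdX]  L5: P0=I P1=I P2=I P3=M  mem[L5]=90
7. P2: load  L0  bus=[BusRd]  L0: P0=I P1=I P2=S P3=I  mem[L0]=60
8. P3: load  L4  bus=[BusRd]  L4: P0=I P1=S P2=I P3=S  mem[L4]=40
9. P3: load  L7  bus=[BusRd]  L7: P0=I P1=I P2=S P3=S  mem[L7]=30

state = I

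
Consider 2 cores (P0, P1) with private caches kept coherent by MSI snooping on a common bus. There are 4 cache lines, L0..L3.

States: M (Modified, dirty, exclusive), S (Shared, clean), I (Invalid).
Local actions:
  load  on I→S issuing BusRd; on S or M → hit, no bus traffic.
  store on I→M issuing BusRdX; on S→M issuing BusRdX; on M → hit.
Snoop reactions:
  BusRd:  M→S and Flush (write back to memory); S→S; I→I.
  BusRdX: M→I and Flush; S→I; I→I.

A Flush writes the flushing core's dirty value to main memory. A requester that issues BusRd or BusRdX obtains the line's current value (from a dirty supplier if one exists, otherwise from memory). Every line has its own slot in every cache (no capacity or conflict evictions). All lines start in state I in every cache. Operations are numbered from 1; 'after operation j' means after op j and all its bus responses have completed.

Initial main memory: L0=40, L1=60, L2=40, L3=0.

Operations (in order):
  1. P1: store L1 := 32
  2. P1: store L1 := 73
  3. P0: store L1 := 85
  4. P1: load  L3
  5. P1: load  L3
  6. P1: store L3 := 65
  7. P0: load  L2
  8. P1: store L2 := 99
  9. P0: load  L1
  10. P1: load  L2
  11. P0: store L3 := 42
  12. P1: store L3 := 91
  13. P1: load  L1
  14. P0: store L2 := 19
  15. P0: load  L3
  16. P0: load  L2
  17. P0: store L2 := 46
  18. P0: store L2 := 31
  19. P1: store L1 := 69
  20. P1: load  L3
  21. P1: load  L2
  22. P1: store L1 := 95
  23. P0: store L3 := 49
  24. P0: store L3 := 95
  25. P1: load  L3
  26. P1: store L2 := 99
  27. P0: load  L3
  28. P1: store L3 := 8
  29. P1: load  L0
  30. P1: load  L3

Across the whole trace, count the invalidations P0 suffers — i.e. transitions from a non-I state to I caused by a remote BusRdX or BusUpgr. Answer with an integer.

invalidations = 5

1. P1: store L1 := 32  bus=[BusRdX]  L1: P0=I P1=M  mem[L1]=60
2. P1: store L1 := 73  bus=[-]  L1: P0=I P1=M  mem[L1]=60
3. P0: store L1 := 85  bus=[BusRdX,Flush]  L1: P0=M P1=I  mem[L1]=73
4. P1: load  L3  bus=[BusRd]  L3: P0=I P1=S  mem[L3]=0
5. P1: load  L3  bus=[-]  L3: P0=I P1=S  mem[L3]=0
6. P1: store L3 := 65  bus=[BusRdX]  L3: P0=I P1=M  mem[L3]=0
7. P0: load  L2  bus=[BusRd]  L2: P0=S P1=I  mem[L2]=40
8. P1: store L2 := 99  bus=[BusRdX]  L2: P0=I P1=M  mem[L2]=40
9. P0: load  L1  bus=[-]  L1: P0=M P1=I  mem[L1]=73
10. P1: load  L2  bus=[-]  L2: P0=I P1=M  mem[L2]=40
11. P0: store L3 := 42  bus=[BusRdX,Flush]  L3: P0=M P1=I  mem[L3]=65
12. P1: store L3 := 91  bus=[BusRdX,Flush]  L3: P0=I P1=M  mem[L3]=42
13. P1: load  L1  bus=[BusRd,Flush]  L1: P0=S P1=S  mem[L1]=85
14. P0: store L2 := 19  bus=[BusRdX,Flush]  L2: P0=M P1=I  mem[L2]=99
15. P0: load  L3  bus=[BusRd,Flush]  L3: P0=S P1=S  mem[L3]=91
16. P0: load  L2  bus=[-]  L2: P0=M P1=I  mem[L2]=99
17. P0: store L2 := 46  bus=[-]  L2: P0=M P1=I  mem[L2]=99
18. P0: store L2 := 31  bus=[-]  L2: P0=M P1=I  mem[L2]=99
19. P1: store L1 := 69  bus=[BusRdX]  L1: P0=I P1=M  mem[L1]=85
20. P1: load  L3  bus=[-]  L3: P0=S P1=S  mem[L3]=91
21. P1: load  L2  bus=[BusRd,Flush]  L2: P0=S P1=S  mem[L2]=31
22. P1: store L1 := 95  bus=[-]  L1: P0=I P1=M  mem[L1]=85
23. P0: store L3 := 49  bus=[BusRdX]  L3: P0=M P1=I  mem[L3]=91
24. P0: store L3 := 95  bus=[-]  L3: P0=M P1=I  mem[L3]=91
25. P1: load  L3  bus=[BusRd,Flush]  L3: P0=S P1=S  mem[L3]=95
26. P1: store L2 := 99  bus=[BusRdX]  L2: P0=I P1=M  mem[L2]=31
27. P0: load  L3  bus=[-]  L3: P0=S P1=S  mem[L3]=95
28. P1: store L3 := 8  bus=[BusRdX]  L3: P0=I P1=M  mem[L3]=95
29. P1: load  L0  bus=[BusRd]  L0: P0=I P1=S  mem[L0]=40
30. P1: load  L3  bus=[-]  L3: P0=I P1=M  mem[L3]=95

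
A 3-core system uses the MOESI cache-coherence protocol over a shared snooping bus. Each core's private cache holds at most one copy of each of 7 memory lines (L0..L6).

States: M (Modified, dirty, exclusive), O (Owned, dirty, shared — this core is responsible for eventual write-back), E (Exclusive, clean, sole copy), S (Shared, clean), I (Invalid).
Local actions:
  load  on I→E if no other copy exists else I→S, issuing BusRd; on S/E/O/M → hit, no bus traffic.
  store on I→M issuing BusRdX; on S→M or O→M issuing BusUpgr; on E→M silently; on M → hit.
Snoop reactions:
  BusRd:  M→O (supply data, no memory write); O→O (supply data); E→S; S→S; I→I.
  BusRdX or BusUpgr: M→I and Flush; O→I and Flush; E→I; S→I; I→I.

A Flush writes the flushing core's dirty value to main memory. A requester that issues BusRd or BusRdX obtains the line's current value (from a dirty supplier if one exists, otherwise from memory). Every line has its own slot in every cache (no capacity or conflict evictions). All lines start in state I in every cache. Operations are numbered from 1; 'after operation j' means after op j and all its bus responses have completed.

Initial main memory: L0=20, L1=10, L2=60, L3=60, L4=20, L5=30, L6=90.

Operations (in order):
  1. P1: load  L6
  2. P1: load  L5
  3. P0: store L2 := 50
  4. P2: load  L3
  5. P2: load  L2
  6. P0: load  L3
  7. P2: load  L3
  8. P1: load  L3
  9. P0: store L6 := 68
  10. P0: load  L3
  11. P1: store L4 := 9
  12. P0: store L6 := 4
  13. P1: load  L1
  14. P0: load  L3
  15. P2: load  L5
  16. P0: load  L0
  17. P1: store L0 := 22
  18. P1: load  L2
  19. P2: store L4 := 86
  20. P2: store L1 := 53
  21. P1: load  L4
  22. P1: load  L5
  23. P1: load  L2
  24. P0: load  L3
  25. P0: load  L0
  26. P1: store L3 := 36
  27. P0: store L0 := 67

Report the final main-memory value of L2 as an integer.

step 1: P1: load  L6  ⟶  IEI  (L6)  txn=BusRd  M[L6]=90
step 2: P1: load  L5  ⟶  IEI  (L5)  txn=BusRd  M[L5]=30
step 3: P0: store L2 := 50  ⟶  MII  (L2)  txn=BusRdX  M[L2]=60
step 4: P2: load  L3  ⟶  IIE  (L3)  txn=BusRd  M[L3]=60
step 5: P2: load  L2  ⟶  OIS  (L2)  txn=BusRd  M[L2]=60
step 6: P0: load  L3  ⟶  SIS  (L3)  txn=BusRd  M[L3]=60
step 7: P2: load  L3  ⟶  SIS  (L3)  txn=∅  M[L3]=60
step 8: P1: load  L3  ⟶  SSS  (L3)  txn=BusRd  M[L3]=60
step 9: P0: store L6 := 68  ⟶  MII  (L6)  txn=BusRdX  M[L6]=90
step 10: P0: load  L3  ⟶  SSS  (L3)  txn=∅  M[L3]=60
step 11: P1: store L4 := 9  ⟶  IMI  (L4)  txn=BusRdX  M[L4]=20
step 12: P0: store L6 := 4  ⟶  MII  (L6)  txn=∅  M[L6]=90
step 13: P1: load  L1  ⟶  IEI  (L1)  txn=BusRd  M[L1]=10
step 14: P0: load  L3  ⟶  SSS  (L3)  txn=∅  M[L3]=60
step 15: P2: load  L5  ⟶  ISS  (L5)  txn=BusRd  M[L5]=30
step 16: P0: load  L0  ⟶  EII  (L0)  txn=BusRd  M[L0]=20
step 17: P1: store L0 := 22  ⟶  IMI  (L0)  txn=BusRdX  M[L0]=20
step 18: P1: load  L2  ⟶  OSS  (L2)  txn=BusRd  M[L2]=60
step 19: P2: store L4 := 86  ⟶  IIM  (L4)  txn=BusRdX+Flush  M[L4]=9
step 20: P2: store L1 := 53  ⟶  IIM  (L1)  txn=BusRdX  M[L1]=10
step 21: P1: load  L4  ⟶  ISO  (L4)  txn=BusRd  M[L4]=9
step 22: P1: load  L5  ⟶  ISS  (L5)  txn=∅  M[L5]=30
step 23: P1: load  L2  ⟶  OSS  (L2)  txn=∅  M[L2]=60
step 24: P0: load  L3  ⟶  SSS  (L3)  txn=∅  M[L3]=60
step 25: P0: load  L0  ⟶  SOI  (L0)  txn=BusRd  M[L0]=20
step 26: P1: store L3 := 36  ⟶  IMI  (L3)  txn=BusUpgr  M[L3]=60
step 27: P0: store L0 := 67  ⟶  MII  (L0)  txn=BusUpgr+Flush  M[L0]=22

memory[L2] = 60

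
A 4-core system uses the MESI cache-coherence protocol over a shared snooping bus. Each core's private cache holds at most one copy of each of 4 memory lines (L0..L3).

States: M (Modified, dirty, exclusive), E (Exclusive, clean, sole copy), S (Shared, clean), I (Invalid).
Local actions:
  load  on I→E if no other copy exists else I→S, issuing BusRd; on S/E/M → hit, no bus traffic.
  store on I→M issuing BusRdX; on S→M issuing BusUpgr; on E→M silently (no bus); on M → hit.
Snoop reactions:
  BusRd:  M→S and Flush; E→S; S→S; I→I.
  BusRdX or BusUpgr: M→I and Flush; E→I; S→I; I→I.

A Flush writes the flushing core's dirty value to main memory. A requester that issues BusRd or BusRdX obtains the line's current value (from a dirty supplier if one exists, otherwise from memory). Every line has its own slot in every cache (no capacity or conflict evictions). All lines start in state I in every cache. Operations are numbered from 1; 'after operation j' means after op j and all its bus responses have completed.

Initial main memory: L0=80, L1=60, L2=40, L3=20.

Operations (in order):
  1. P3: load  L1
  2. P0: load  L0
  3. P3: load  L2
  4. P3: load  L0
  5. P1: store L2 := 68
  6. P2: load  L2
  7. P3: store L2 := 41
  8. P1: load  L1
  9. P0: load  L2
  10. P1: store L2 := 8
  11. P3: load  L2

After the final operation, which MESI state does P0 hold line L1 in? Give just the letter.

state = I

1. P3: load  L1  bus=[BusRd]  L1: P0=I P1=I P2=I P3=E  mem[L1]=60
2. P0: load  L0  bus=[BusRd]  L0: P0=E P1=I P2=I P3=I  mem[L0]=80
3. P3: load  L2  bus=[BusRd]  L2: P0=I P1=I P2=I P3=E  mem[L2]=40
4. P3: load  L0  bus=[BusRd]  L0: P0=S P1=I P2=I P3=S  mem[L0]=80
5. P1: store L2 := 68  bus=[BusRdX]  L2: P0=I P1=M P2=I P3=I  mem[L2]=40
6. P2: load  L2  bus=[BusRd,Flush]  L2: P0=I P1=S P2=S P3=I  mem[L2]=68
7. P3: store L2 := 41  bus=[BusRdX]  L2: P0=I P1=I P2=I P3=M  mem[L2]=68
8. P1: load  L1  bus=[BusRd]  L1: P0=I P1=S P2=I P3=S  mem[L1]=60
9. P0: load  L2  bus=[BusRd,Flush]  L2: P0=S P1=I P2=I P3=S  mem[L2]=41
10. P1: store L2 := 8  bus=[BusRdX]  L2: P0=I P1=M P2=I P3=I  mem[L2]=41
11. P3: load  L2  bus=[BusRd,Flush]  L2: P0=I P1=S P2=I P3=S  mem[L2]=8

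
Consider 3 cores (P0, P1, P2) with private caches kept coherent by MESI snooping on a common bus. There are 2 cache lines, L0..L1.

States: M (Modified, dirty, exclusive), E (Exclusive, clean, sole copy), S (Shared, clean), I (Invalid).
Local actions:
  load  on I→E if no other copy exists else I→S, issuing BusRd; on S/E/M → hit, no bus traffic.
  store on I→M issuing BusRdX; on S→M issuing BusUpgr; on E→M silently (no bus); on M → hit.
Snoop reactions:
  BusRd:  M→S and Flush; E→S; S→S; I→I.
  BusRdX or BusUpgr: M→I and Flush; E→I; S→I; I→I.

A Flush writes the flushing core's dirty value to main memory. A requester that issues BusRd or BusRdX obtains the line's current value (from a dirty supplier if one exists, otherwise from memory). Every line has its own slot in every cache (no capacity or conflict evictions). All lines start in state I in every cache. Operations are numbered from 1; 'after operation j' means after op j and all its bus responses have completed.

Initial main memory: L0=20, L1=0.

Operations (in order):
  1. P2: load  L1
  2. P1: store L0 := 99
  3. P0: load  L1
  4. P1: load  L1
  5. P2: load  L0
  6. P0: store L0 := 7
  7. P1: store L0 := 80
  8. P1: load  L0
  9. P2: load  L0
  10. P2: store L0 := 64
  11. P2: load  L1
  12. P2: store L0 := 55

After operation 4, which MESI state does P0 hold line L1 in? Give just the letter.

state = S

  op1 P2: load  L1 → I/I/E on L1; bus BusRd; mem=0
  op2 P1: store L0 := 99 → I/M/I on L0; bus BusRdX; mem=20
  op3 P0: load  L1 → S/I/S on L1; bus BusRd; mem=0
  op4 P1: load  L1 → S/S/S on L1; bus BusRd; mem=0
  op5 P2: load  L0 → I/S/S on L0; bus BusRd Flush; mem=99
  op6 P0: store L0 := 7 → M/I/I on L0; bus BusRdX; mem=99
  op7 P1: store L0 := 80 → I/M/I on L0; bus BusRdX Flush; mem=7
  op8 P1: load  L0 → I/M/I on L0; bus (none); mem=7
  op9 P2: load  L0 → I/S/S on L0; bus BusRd Flush; mem=80
  op10 P2: store L0 := 64 → I/I/M on L0; bus BusUpgr; mem=80
  op11 P2: load  L1 → S/S/S on L1; bus (none); mem=0
  op12 P2: store L0 := 55 → I/I/M on L0; bus (none); mem=80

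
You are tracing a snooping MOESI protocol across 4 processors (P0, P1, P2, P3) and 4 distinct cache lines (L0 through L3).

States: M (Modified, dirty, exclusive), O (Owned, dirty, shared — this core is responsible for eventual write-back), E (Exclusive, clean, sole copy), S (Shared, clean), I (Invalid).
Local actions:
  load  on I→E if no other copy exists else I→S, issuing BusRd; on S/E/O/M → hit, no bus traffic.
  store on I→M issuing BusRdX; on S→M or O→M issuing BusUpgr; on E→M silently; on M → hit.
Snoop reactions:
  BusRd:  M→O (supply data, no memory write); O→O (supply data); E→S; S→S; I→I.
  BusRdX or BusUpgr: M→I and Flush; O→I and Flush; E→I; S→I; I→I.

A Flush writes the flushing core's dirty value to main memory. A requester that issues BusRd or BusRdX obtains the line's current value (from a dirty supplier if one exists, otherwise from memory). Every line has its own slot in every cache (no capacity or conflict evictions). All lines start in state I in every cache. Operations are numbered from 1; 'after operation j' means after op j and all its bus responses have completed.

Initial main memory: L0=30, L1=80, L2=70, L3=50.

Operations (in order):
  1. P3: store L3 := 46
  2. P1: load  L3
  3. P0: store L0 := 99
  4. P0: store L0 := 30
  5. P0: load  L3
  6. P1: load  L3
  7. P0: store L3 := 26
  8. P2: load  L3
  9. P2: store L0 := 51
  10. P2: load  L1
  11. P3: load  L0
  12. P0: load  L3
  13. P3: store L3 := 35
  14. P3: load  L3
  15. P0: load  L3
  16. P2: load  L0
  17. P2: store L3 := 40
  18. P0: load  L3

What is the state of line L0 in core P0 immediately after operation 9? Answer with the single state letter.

state = I

  op1 P3: store L3 := 46 → I/I/I/M on L3; bus BusRdX; mem=50
  op2 P1: load  L3 → I/S/I/O on L3; bus BusRd; mem=50
  op3 P0: store L0 := 99 → M/I/I/I on L0; bus BusRdX; mem=30
  op4 P0: store L0 := 30 → M/I/I/I on L0; bus (none); mem=30
  op5 P0: load  L3 → S/S/I/O on L3; bus BusRd; mem=50
  op6 P1: load  L3 → S/S/I/O on L3; bus (none); mem=50
  op7 P0: store L3 := 26 → M/I/I/I on L3; bus BusUpgr Flush; mem=46
  op8 P2: load  L3 → O/I/S/I on L3; bus BusRd; mem=46
  op9 P2: store L0 := 51 → I/I/M/I on L0; bus BusRdX Flush; mem=30
  op10 P2: load  L1 → I/I/E/I on L1; bus BusRd; mem=80
  op11 P3: load  L0 → I/I/O/S on L0; bus BusRd; mem=30
  op12 P0: load  L3 → O/I/S/I on L3; bus (none); mem=46
  op13 P3: store L3 := 35 → I/I/I/M on L3; bus BusRdX Flush; mem=26
  op14 P3: load  L3 → I/I/I/M on L3; bus (none); mem=26
  op15 P0: load  L3 → S/I/I/O on L3; bus BusRd; mem=26
  op16 P2: load  L0 → I/I/O/S on L0; bus (none); mem=30
  op17 P2: store L3 := 40 → I/I/M/I on L3; bus BusRdX Flush; mem=35
  op18 P0: load  L3 → S/I/O/I on L3; bus BusRd; mem=35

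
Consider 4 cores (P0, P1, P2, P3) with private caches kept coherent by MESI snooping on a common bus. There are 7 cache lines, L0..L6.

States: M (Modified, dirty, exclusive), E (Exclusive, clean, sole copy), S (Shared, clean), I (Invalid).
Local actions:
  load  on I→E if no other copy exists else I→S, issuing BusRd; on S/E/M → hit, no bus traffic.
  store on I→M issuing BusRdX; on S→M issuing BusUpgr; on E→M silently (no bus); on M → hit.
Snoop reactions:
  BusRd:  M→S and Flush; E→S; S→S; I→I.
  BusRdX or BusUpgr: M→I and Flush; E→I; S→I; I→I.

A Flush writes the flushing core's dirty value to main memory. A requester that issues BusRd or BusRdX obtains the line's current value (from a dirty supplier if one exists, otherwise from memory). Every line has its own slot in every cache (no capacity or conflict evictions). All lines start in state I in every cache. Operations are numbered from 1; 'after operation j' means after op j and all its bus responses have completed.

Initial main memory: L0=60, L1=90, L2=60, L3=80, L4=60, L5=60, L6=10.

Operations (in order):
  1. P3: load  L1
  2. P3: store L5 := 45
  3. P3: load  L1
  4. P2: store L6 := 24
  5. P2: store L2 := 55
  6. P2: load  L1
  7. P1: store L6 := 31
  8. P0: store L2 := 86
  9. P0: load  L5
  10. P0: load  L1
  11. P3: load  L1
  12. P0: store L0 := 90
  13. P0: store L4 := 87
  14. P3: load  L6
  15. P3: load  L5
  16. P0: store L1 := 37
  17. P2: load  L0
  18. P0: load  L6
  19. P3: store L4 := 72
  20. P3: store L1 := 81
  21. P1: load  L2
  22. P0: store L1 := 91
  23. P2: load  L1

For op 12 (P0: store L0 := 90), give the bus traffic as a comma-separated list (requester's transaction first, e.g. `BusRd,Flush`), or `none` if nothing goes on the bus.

bus = BusRdX

step 1: P3: load  L1  ⟶  IIIE  (L1)  txn=BusRd  M[L1]=90
step 2: P3: store L5 := 45  ⟶  IIIM  (L5)  txn=BusRdX  M[L5]=60
step 3: P3: load  L1  ⟶  IIIE  (L1)  txn=∅  M[L1]=90
step 4: P2: store L6 := 24  ⟶  IIMI  (L6)  txn=BusRdX  M[L6]=10
step 5: P2: store L2 := 55  ⟶  IIMI  (L2)  txn=BusRdX  M[L2]=60
step 6: P2: load  L1  ⟶  IISS  (L1)  txn=BusRd  M[L1]=90
step 7: P1: store L6 := 31  ⟶  IMII  (L6)  txn=BusRdX+Flush  M[L6]=24
step 8: P0: store L2 := 86  ⟶  MIII  (L2)  txn=BusRdX+Flush  M[L2]=55
step 9: P0: load  L5  ⟶  SIIS  (L5)  txn=BusRd+Flush  M[L5]=45
step 10: P0: load  L1  ⟶  SISS  (L1)  txn=BusRd  M[L1]=90
step 11: P3: load  L1  ⟶  SISS  (L1)  txn=∅  M[L1]=90
step 12: P0: store L0 := 90  ⟶  MIII  (L0)  txn=BusRdX  M[L0]=60
step 13: P0: store L4 := 87  ⟶  MIII  (L4)  txn=BusRdX  M[L4]=60
step 14: P3: load  L6  ⟶  ISIS  (L6)  txn=BusRd+Flush  M[L6]=31
step 15: P3: load  L5  ⟶  SIIS  (L5)  txn=∅  M[L5]=45
step 16: P0: store L1 := 37  ⟶  MIII  (L1)  txn=BusUpgr  M[L1]=90
step 17: P2: load  L0  ⟶  SISI  (L0)  txn=BusRd+Flush  M[L0]=90
step 18: P0: load  L6  ⟶  SSIS  (L6)  txn=BusRd  M[L6]=31
step 19: P3: store L4 := 72  ⟶  IIIM  (L4)  txn=BusRdX+Flush  M[L4]=87
step 20: P3: store L1 := 81  ⟶  IIIM  (L1)  txn=BusRdX+Flush  M[L1]=37
step 21: P1: load  L2  ⟶  SSII  (L2)  txn=BusRd+Flush  M[L2]=86
step 22: P0: store L1 := 91  ⟶  MIII  (L1)  txn=BusRdX+Flush  M[L1]=81
step 23: P2: load  L1  ⟶  SISI  (L1)  txn=BusRd+Flush  M[L1]=91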